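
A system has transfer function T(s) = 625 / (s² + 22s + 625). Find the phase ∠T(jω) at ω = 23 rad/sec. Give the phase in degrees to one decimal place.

-79.3°

∠[(j23)² + 22(j23) + 625] = ∠[96 + j506] = 79.26°
∠T(j23) = −79.26° = -79.26°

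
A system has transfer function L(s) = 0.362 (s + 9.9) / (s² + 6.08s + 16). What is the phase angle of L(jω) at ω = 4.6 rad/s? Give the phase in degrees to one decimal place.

∠(j4.6 + 9.9) = arctan(4.6/9.9) = 24.92°
∠[(j4.6)² + 6.08(j4.6) + 16] = ∠[-5.16 + j27.968] = 100.45°
∠L(j4.6) = 24.92° − 100.45° = -75.53°

-75.5°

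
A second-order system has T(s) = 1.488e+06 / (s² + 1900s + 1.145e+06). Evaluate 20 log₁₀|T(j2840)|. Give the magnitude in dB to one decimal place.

-15.4 dB

|(j2840)² + 1900(j2840) + 1.145e+06| = |-6.9206e+06 + j5.396e+06| = 8.776e+06
|T(j2840)| = 1.488e+06 / 8.776e+06 = 0.16956
20 log₁₀(0.16956) = -15.41 dB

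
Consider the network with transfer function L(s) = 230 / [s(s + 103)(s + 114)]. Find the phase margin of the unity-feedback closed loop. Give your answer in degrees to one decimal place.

90.0°

Gain crossover: |L(jω)| = 1 at ω ≈ 0.0196 rad/s.
∠L(j0.0196) = −90° − arctan(0.0196/103) − arctan(0.0196/114) ≈ -90.02°
PM = 180° + (-90.02°) = 89.98°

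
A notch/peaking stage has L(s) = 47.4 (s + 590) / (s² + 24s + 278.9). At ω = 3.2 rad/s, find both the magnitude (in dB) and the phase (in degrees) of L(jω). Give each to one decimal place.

|L| = 40.0 dB, ∠L = -15.6°

|j3.2 + 590| = √(3.2² + 590²) = 590
|(j3.2)² + 24(j3.2) + 278.9| = |268.66 + j76.8| = 279.4
|L(j3.2)| = 47.4 × 590 / 279.4 = 100.09
20 log₁₀(100.09) = 40.01 dB
∠(j3.2 + 590) = arctan(3.2/590) = 0.31°
∠[(j3.2)² + 24(j3.2) + 278.9] = ∠[268.66 + j76.8] = 15.95°
∠L(j3.2) = 0.31° − 15.95° = -15.64°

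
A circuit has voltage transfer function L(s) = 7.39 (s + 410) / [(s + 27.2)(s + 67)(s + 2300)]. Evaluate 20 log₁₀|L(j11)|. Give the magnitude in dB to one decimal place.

-63.6 dB

|j11 + 410| = √(11² + 410²) = 410.1
|j11 + 27.2| = √(11² + 27.2²) = 29.34
|j11 + 67| = √(11² + 67²) = 67.9
|j11 + 2300| = √(11² + 2300²) = 2300
|L(j11)| = 7.39 × 410.1 / (29.34 × 67.9 × 2300) = 0.00066152
20 log₁₀(0.00066152) = -63.59 dB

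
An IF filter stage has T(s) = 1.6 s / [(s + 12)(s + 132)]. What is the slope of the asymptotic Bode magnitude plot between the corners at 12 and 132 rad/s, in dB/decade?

0 dB/decade

In this band the factors already past their corner are: 1 differentiator zero, pole at 12; net slope = 0 dB/decade.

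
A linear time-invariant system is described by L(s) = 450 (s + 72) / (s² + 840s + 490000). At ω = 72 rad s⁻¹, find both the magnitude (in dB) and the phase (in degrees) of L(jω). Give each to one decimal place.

|j72 + 72| = √(72² + 72²) = 101.8
|(j72)² + 840(j72) + 490000| = |4.8482e+05 + j60480| = 4.886e+05
|L(j72)| = 450 × 101.8 / 4.886e+05 = 0.093784
20 log₁₀(0.093784) = -20.56 dB
∠(j72 + 72) = arctan(72/72) = 45.00°
∠[(j72)² + 840(j72) + 490000] = ∠[4.8482e+05 + j60480] = 7.11°
∠L(j72) = 45.00° − 7.11° = 37.89°

|L| = -20.6 dB, ∠L = 37.9 deg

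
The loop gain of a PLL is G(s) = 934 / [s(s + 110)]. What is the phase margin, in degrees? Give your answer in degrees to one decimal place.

85.6°

Gain crossover: |G(jω)| = 1 at ω ≈ 8.47 rad/s.
∠G(j8.47) = −90° − arctan(8.47/110) ≈ -94.40°
PM = 180° + (-94.40°) = 85.60°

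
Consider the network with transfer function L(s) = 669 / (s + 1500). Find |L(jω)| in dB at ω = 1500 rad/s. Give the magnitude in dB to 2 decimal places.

-10.02 dB

|j1500 + 1500| = √(1500² + 1500²) = 2121
|L(j1500)| = 669 / 2121 = 0.31537
20 log₁₀(0.31537) = -10.024 dB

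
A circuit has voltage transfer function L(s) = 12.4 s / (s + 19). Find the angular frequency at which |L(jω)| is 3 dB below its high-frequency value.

19 rad/sec

For a single-pole high-pass, the −3 dB point is at the pole: ω = 19 rad/sec.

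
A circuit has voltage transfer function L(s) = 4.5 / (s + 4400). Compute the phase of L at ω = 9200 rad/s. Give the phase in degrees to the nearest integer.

-64°

∠(j9200 + 4400) = arctan(9200/4400) = 64.44°
∠L(j9200) = −64.44° = -64.44°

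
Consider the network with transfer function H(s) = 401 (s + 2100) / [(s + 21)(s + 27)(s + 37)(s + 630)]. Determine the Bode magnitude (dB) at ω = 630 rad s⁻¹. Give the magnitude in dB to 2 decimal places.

-108.10 dB

|j630 + 2100| = √(630² + 2100²) = 2192
|j630 + 21| = √(630² + 21²) = 630.3
|j630 + 27| = √(630² + 27²) = 630.6
|j630 + 37| = √(630² + 37²) = 631.1
|j630 + 630| = √(630² + 630²) = 891
|H(j630)| = 401 × 2192 / (630.3 × 630.6 × 631.1 × 891) = 3.9338e-06
20 log₁₀(3.9338e-06) = -108.104 dB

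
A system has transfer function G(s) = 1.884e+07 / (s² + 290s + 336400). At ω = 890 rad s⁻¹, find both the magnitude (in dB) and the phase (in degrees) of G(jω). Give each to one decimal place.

|G| = 31.1 dB, ∠G = -150.5 deg

|(j890)² + 290(j890) + 336400| = |-4.557e+05 + j2.581e+05| = 5.237e+05
|G(j890)| = 1.884e+07 / 5.237e+05 = 35.974
20 log₁₀(35.974) = 31.12 dB
∠[(j890)² + 290(j890) + 336400] = ∠[-4.557e+05 + j2.581e+05] = 150.47°
∠G(j890) = −150.47° = -150.47°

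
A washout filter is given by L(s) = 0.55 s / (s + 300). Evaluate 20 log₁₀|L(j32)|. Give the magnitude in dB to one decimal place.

-24.7 dB

|j32| = 32
|j32 + 300| = √(32² + 300²) = 301.7
|L(j32)| = 0.55 × 32 / 301.7 = 0.058336
20 log₁₀(0.058336) = -24.68 dB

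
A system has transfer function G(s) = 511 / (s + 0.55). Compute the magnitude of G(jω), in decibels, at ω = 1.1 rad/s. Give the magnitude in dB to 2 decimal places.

|j1.1 + 0.55| = √(1.1² + 0.55²) = 1.23
|G(j1.1)| = 511 / 1.23 = 415.5
20 log₁₀(415.5) = 52.371 dB

52.37 dB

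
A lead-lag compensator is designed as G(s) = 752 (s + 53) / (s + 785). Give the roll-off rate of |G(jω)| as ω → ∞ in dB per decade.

With 1 zero and 1 pole, the high-frequency asymptotic slope is 20 × (1 − 1) = 0 dB/decade.

0 dB/decade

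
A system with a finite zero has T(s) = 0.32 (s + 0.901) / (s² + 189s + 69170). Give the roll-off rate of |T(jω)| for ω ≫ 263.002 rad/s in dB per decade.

-20 dB/decade

With 1 zero and 2 poles, the high-frequency asymptotic slope is 20 × (1 − 2) = -20 dB/decade.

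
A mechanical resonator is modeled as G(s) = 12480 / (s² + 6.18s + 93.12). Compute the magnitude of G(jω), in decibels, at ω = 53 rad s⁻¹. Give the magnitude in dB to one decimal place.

|(j53)² + 6.18(j53) + 93.12| = |-2715.9 + j327.54| = 2736
|G(j53)| = 12480 / 2736 = 4.5621
20 log₁₀(4.5621) = 13.18 dB

13.2 dB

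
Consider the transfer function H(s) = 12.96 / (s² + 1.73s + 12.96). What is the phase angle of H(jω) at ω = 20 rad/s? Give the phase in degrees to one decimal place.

-174.9 deg

∠[(j20)² + 1.73(j20) + 12.96] = ∠[-387.04 + j34.6] = 174.89°
∠H(j20) = −174.89° = -174.89°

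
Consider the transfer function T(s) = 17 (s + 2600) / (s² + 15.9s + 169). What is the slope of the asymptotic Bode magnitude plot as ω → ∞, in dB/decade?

-20 dB/decade

With 1 zero and 2 poles, the high-frequency asymptotic slope is 20 × (1 − 2) = -20 dB/decade.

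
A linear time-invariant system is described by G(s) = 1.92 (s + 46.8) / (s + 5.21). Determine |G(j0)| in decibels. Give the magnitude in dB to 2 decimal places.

24.73 dB

G(0) = 1.92 × 46.8 / 5.21 = 17.247
20 log₁₀(17.247) = 24.734 dB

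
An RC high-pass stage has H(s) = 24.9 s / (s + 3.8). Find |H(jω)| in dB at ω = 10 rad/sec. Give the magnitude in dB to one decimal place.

27.3 dB

|j10| = 10
|j10 + 3.8| = √(10² + 3.8²) = 10.7
|H(j10)| = 24.9 × 10 / 10.7 = 23.276
20 log₁₀(23.276) = 27.34 dB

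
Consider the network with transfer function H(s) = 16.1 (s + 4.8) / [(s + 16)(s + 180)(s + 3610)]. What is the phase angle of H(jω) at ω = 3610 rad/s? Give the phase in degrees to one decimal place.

∠(j3610 + 4.8) = arctan(3610/4.8) = 89.92°
∠(j3610 + 16) = arctan(3610/16) = 89.75°
∠(j3610 + 180) = arctan(3610/180) = 87.15°
∠(j3610 + 3610) = arctan(3610/3610) = 45.00°
∠H(j3610) = 89.92° − (89.75° + 87.15° + 45.00°) = -131.97°

-132.0°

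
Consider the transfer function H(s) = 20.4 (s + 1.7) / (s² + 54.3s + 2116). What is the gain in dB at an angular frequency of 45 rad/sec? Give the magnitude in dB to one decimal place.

-8.5 dB

|j45 + 1.7| = √(45² + 1.7²) = 45.03
|(j45)² + 54.3(j45) + 2116| = |91 + j2443.5| = 2445
|H(j45)| = 20.4 × 45.03 / 2445 = 0.3757
20 log₁₀(0.3757) = -8.50 dB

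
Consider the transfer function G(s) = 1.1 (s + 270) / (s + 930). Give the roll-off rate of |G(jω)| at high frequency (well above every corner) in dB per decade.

With 1 zero and 1 pole, the high-frequency asymptotic slope is 20 × (1 − 1) = 0 dB/decade.

0 dB/decade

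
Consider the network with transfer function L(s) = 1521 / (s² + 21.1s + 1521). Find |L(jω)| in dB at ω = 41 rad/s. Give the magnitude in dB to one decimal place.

|(j41)² + 21.1(j41) + 1521| = |-160 + j865.1| = 879.8
|L(j41)| = 1521 / 879.8 = 1.7289
20 log₁₀(1.7289) = 4.76 dB

4.8 dB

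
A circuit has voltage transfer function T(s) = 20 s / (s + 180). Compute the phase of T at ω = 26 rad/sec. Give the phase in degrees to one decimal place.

∠(j26) = 90.00°
∠(j26 + 180) = arctan(26/180) = 8.22°
∠T(j26) = 90.00° − 8.22° = 81.78°

81.8 deg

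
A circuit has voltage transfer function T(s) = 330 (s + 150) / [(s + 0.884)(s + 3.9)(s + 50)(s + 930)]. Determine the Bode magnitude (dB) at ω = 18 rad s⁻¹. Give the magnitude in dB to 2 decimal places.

-50.35 dB

|j18 + 150| = √(18² + 150²) = 151.1
|j18 + 0.884| = √(18² + 0.884²) = 18.02
|j18 + 3.9| = √(18² + 3.9²) = 18.42
|j18 + 50| = √(18² + 50²) = 53.14
|j18 + 930| = √(18² + 930²) = 930.2
|T(j18)| = 330 × 151.1 / (18.02 × 18.42 × 53.14 × 930.2) = 0.0030387
20 log₁₀(0.0030387) = -50.346 dB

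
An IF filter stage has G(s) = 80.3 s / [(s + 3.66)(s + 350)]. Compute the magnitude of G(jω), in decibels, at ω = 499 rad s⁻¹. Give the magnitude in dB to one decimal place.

-17.6 dB

|j499| = 499
|j499 + 3.66| = √(499² + 3.66²) = 499
|j499 + 350| = √(499² + 350²) = 609.5
|G(j499)| = 80.3 × 499 / (499 × 609.5) = 0.13174
20 log₁₀(0.13174) = -17.61 dB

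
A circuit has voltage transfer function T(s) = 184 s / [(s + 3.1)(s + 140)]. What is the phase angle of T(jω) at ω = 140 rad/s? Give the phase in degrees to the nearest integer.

-44°

∠(j140) = 90.00°
∠(j140 + 3.1) = arctan(140/3.1) = 88.73°
∠(j140 + 140) = arctan(140/140) = 45.00°
∠T(j140) = 90.00° − (88.73° + 45.00°) = -43.73°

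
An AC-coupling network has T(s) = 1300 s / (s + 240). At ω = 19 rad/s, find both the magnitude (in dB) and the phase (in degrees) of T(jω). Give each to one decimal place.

|T| = 40.2 dB, ∠T = 85.5°

|j19| = 19
|j19 + 240| = √(19² + 240²) = 240.8
|T(j19)| = 1300 × 19 / 240.8 = 102.6
20 log₁₀(102.6) = 40.22 dB
∠(j19) = 90.00°
∠(j19 + 240) = arctan(19/240) = 4.53°
∠T(j19) = 90.00° − 4.53° = 85.47°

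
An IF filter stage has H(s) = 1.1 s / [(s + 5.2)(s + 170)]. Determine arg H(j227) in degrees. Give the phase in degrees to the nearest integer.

-52°

∠(j227) = 90.00°
∠(j227 + 5.2) = arctan(227/5.2) = 88.69°
∠(j227 + 170) = arctan(227/170) = 53.17°
∠H(j227) = 90.00° − (88.69° + 53.17°) = -51.86°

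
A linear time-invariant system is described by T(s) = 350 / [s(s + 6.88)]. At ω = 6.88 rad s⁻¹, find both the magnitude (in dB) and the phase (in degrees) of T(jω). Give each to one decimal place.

|T| = 14.4 dB, ∠T = -135.0°

|j6.88 + 6.88| = √(6.88² + 6.88²) = 9.73
|j6.88| = 6.88
|T(j6.88)| = 350 / (9.73 × 6.88) = 5.2285
20 log₁₀(5.2285) = 14.37 dB
∠(j6.88 + 6.88) = arctan(6.88/6.88) = 45.00°
∠(j6.88) = 90.00°
∠T(j6.88) = − (45.00° + 90.00°) = -135.00°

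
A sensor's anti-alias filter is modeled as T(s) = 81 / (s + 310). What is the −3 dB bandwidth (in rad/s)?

310 rad/s

For a single-pole low-pass, the −3 dB point is at the pole: ω = 310 rad/s.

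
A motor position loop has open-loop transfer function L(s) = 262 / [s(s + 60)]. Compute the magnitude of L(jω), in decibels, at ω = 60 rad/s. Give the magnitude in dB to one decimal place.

|j60 + 60| = √(60² + 60²) = 84.85
|j60| = 60
|L(j60)| = 262 / (84.85 × 60) = 0.051462
20 log₁₀(0.051462) = -25.77 dB

-25.8 dB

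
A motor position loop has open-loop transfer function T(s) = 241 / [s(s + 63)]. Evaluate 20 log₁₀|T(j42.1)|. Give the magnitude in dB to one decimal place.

-22.4 dB

|j42.1 + 63| = √(42.1² + 63²) = 75.77
|j42.1| = 42.1
|T(j42.1)| = 241 / (75.77 × 42.1) = 0.075548
20 log₁₀(0.075548) = -22.44 dB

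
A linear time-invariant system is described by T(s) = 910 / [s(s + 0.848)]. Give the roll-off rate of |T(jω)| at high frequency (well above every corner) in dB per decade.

With 0 zeros and 2 poles, the high-frequency asymptotic slope is 20 × (0 − 2) = -40 dB/decade.

-40 dB/decade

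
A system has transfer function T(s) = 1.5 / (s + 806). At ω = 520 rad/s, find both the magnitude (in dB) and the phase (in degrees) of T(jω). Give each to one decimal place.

|T| = -56.1 dB, ∠T = -32.8 deg

|j520 + 806| = √(520² + 806²) = 959.2
|T(j520)| = 1.5 / 959.2 = 0.0015638
20 log₁₀(0.0015638) = -56.12 dB
∠(j520 + 806) = arctan(520/806) = 32.83°
∠T(j520) = −32.83° = -32.83°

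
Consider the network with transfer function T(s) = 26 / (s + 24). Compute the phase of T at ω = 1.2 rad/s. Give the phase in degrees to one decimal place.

∠(j1.2 + 24) = arctan(1.2/24) = 2.86°
∠T(j1.2) = −2.86° = -2.86°

-2.9°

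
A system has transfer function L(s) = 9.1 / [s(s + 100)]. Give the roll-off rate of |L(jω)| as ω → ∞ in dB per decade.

-40 dB/decade

With 0 zeros and 2 poles, the high-frequency asymptotic slope is 20 × (0 − 2) = -40 dB/decade.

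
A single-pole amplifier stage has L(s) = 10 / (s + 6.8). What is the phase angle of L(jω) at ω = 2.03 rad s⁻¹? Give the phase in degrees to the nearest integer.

-17°

∠(j2.03 + 6.8) = arctan(2.03/6.8) = 16.62°
∠L(j2.03) = −16.62° = -16.62°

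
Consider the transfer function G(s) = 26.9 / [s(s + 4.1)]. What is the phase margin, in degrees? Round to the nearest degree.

Gain crossover: |G(jω)| = 1 at ω ≈ 4.45 rad/s.
∠G(j4.45) = −90° − arctan(4.45/4.1) ≈ -137.33°
PM = 180° + (-137.33°) = 42.67°

43°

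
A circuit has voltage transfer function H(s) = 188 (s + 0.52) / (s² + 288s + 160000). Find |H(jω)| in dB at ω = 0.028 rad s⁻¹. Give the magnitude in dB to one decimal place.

-64.3 dB

|j0.028 + 0.52| = √(0.028² + 0.52²) = 0.5208
|(j0.028)² + 288(j0.028) + 160000| = |1.6e+05 + j8.064| = 1.6e+05
|H(j0.028)| = 188 × 0.5208 / 1.6e+05 = 0.00061189
20 log₁₀(0.00061189) = -64.27 dB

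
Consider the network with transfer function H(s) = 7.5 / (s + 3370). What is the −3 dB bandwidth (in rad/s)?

For a single-pole low-pass, the −3 dB point is at the pole: ω = 3370 rad/s.

3370 rad/s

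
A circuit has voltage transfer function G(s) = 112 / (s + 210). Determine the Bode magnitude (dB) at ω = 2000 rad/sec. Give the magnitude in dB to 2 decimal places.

-25.08 dB

|j2000 + 210| = √(2000² + 210²) = 2011
|G(j2000)| = 112 / 2011 = 0.055694
20 log₁₀(0.055694) = -25.084 dB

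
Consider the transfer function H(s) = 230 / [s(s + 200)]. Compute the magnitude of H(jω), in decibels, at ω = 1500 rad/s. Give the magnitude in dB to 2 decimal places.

-79.89 dB

|j1500 + 200| = √(1500² + 200²) = 1513
|j1500| = 1500
|H(j1500)| = 230 / (1513 × 1500) = 0.00010133
20 log₁₀(0.00010133) = -79.886 dB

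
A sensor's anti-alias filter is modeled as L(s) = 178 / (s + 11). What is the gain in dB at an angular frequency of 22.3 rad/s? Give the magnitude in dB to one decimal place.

17.1 dB

|j22.3 + 11| = √(22.3² + 11²) = 24.87
|L(j22.3)| = 178 / 24.87 = 7.1585
20 log₁₀(7.1585) = 17.10 dB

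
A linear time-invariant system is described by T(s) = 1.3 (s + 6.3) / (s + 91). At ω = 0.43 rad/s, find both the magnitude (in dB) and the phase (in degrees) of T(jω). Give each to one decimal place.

|T| = -20.9 dB, ∠T = 3.6 deg

|j0.43 + 6.3| = √(0.43² + 6.3²) = 6.315
|j0.43 + 91| = √(0.43² + 91²) = 91
|T(j0.43)| = 1.3 × 6.315 / 91 = 0.090208
20 log₁₀(0.090208) = -20.90 dB
∠(j0.43 + 6.3) = arctan(0.43/6.3) = 3.90°
∠(j0.43 + 91) = arctan(0.43/91) = 0.27°
∠T(j0.43) = 3.90° − 0.27° = 3.63°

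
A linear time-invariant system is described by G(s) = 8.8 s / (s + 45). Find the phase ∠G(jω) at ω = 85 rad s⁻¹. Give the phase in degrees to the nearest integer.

28°

∠(j85) = 90.00°
∠(j85 + 45) = arctan(85/45) = 62.10°
∠G(j85) = 90.00° − 62.10° = 27.90°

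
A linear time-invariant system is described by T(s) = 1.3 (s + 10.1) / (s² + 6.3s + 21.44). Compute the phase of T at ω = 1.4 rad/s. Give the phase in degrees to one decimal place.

∠(j1.4 + 10.1) = arctan(1.4/10.1) = 7.89°
∠[(j1.4)² + 6.3(j1.4) + 21.44] = ∠[19.48 + j8.82] = 24.36°
∠T(j1.4) = 7.89° − 24.36° = -16.47°

-16.5°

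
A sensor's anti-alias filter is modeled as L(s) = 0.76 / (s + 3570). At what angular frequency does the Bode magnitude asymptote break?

The single real pole at s = −3570 gives a corner at ω = 3570 rad/sec.

3570 rad/sec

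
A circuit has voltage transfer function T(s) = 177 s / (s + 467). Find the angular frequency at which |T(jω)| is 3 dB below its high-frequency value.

467 rad/s

For a single-pole high-pass, the −3 dB point is at the pole: ω = 467 rad/s.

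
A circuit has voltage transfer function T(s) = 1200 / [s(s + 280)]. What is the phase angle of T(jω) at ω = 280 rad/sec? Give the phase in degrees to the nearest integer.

∠(j280 + 280) = arctan(280/280) = 45.00°
∠(j280) = 90.00°
∠T(j280) = − (45.00° + 90.00°) = -135.00°

-135°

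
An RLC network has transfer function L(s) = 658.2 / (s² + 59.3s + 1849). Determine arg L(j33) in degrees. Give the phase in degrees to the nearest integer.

-69°

∠[(j33)² + 59.3(j33) + 1849] = ∠[760 + j1956.9] = 68.78°
∠L(j33) = −68.78° = -68.78°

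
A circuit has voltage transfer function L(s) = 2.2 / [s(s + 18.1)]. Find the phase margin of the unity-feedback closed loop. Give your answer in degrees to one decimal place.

89.6 deg

Gain crossover: |L(jω)| = 1 at ω ≈ 0.122 rad/s.
∠L(j0.122) = −90° − arctan(0.122/18.1) ≈ -90.38°
PM = 180° + (-90.38°) = 89.62°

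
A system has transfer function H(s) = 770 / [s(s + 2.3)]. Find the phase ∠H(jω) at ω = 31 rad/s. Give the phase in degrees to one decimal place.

∠(j31 + 2.3) = arctan(31/2.3) = 85.76°
∠(j31) = 90.00°
∠H(j31) = − (85.76° + 90.00°) = -175.76°

-175.8°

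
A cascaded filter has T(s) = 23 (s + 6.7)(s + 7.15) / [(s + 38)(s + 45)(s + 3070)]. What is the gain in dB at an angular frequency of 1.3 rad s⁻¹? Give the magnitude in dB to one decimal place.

|j1.3 + 6.7| = √(1.3² + 6.7²) = 6.825
|j1.3 + 7.15| = √(1.3² + 7.15²) = 7.267
|j1.3 + 38| = √(1.3² + 38²) = 38.02
|j1.3 + 45| = √(1.3² + 45²) = 45.02
|j1.3 + 3070| = √(1.3² + 3070²) = 3070
|T(j1.3)| = 23 × 6.825 × 7.267 / (38.02 × 45.02 × 3070) = 0.00021708
20 log₁₀(0.00021708) = -73.27 dB

-73.3 dB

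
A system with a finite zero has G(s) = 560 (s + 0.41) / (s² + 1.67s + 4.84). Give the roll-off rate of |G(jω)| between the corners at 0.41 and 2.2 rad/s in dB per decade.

In this band the factors already past their corner are: zero at 0.41; net slope = 20 dB/decade.

20 dB/decade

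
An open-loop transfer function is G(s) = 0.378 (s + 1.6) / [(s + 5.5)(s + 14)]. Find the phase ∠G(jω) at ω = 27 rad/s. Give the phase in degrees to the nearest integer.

∠(j27 + 1.6) = arctan(27/1.6) = 86.61°
∠(j27 + 5.5) = arctan(27/5.5) = 78.49°
∠(j27 + 14) = arctan(27/14) = 62.59°
∠G(j27) = 86.61° − (78.49° + 62.59°) = -54.47°

-54°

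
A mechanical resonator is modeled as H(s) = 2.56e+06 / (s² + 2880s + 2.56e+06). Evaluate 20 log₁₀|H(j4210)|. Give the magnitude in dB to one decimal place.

|(j4210)² + 2880(j4210) + 2.56e+06| = |-1.5164e+07 + j1.2125e+07| = 1.942e+07
|H(j4210)| = 2.56e+06 / 1.942e+07 = 0.13185
20 log₁₀(0.13185) = -17.60 dB

-17.6 dB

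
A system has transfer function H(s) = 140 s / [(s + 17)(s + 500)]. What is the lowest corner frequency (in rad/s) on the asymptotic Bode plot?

17 rad/s

Break frequencies occur at each pole and zero magnitude: 17 rad/s, 500 rad/s.
The lowest is 17 rad/s.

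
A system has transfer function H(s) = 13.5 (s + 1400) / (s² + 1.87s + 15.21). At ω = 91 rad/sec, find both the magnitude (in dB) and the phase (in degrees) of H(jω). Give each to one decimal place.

|j91 + 1400| = √(91² + 1400²) = 1403
|(j91)² + 1.87(j91) + 15.21| = |-8265.8 + j170.17| = 8268
|H(j91)| = 13.5 × 1403 / 8268 = 2.2909
20 log₁₀(2.2909) = 7.20 dB
∠(j91 + 1400) = arctan(91/1400) = 3.72°
∠[(j91)² + 1.87(j91) + 15.21] = ∠[-8265.8 + j170.17] = 178.82°
∠H(j91) = 3.72° − 178.82° = -175.10°

|H| = 7.2 dB, ∠H = -175.1°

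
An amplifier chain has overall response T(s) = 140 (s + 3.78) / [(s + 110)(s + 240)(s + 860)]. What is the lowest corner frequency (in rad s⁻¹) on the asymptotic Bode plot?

3.78 rad s⁻¹

Break frequencies occur at each pole and zero magnitude: 3.78 rad s⁻¹, 110 rad s⁻¹, 240 rad s⁻¹, 860 rad s⁻¹.
The lowest is 3.78 rad s⁻¹.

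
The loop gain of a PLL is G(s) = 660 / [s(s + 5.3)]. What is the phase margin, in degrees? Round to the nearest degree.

Gain crossover: |G(jω)| = 1 at ω ≈ 25.4 rad/sec.
∠G(j25.4) = −90° − arctan(25.4/5.3) ≈ -168.22°
PM = 180° + (-168.22°) = 11.78°

12°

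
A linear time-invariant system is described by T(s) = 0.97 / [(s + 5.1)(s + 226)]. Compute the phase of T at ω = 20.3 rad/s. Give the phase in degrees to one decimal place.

-81.0°

∠(j20.3 + 5.1) = arctan(20.3/5.1) = 75.90°
∠(j20.3 + 226) = arctan(20.3/226) = 5.13°
∠T(j20.3) = − (75.90° + 5.13°) = -81.03°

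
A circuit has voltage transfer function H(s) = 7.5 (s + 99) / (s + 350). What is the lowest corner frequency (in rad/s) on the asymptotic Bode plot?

Break frequencies occur at each pole and zero magnitude: 99 rad/s, 350 rad/s.
The lowest is 99 rad/s.

99 rad/s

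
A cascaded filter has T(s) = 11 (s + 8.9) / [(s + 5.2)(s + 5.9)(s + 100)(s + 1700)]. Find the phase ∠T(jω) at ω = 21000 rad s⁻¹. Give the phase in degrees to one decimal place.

∠(j21000 + 8.9) = arctan(21000/8.9) = 89.98°
∠(j21000 + 5.2) = arctan(21000/5.2) = 89.99°
∠(j21000 + 5.9) = arctan(21000/5.9) = 89.98°
∠(j21000 + 100) = arctan(21000/100) = 89.73°
∠(j21000 + 1700) = arctan(21000/1700) = 85.37°
∠T(j21000) = 89.98° − (89.99° + 89.98° + 89.73° + 85.37°) = -265.09°

-265.1 deg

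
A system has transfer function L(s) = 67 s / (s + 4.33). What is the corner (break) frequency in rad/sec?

4.33 rad/sec

The single real pole at s = −4.33 gives a corner at ω = 4.33 rad/sec.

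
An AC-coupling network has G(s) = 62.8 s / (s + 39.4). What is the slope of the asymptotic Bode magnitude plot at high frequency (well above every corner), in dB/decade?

0 dB/decade

With 1 zero and 1 pole, the high-frequency asymptotic slope is 20 × (1 − 1) = 0 dB/decade.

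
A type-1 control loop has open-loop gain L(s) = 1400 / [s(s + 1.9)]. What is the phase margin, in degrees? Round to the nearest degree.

3 deg

Gain crossover: |L(jω)| = 1 at ω ≈ 37.4 rad s⁻¹.
∠L(j37.4) = −90° − arctan(37.4/1.9) ≈ -177.09°
PM = 180° + (-177.09°) = 2.91°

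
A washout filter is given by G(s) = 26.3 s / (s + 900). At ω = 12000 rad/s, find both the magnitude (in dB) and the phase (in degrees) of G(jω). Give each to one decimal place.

|j12000| = 1.2e+04
|j12000 + 900| = √(12000² + 900²) = 1.203e+04
|G(j12000)| = 26.3 × 1.2e+04 / 1.203e+04 = 26.226
20 log₁₀(26.226) = 28.37 dB
∠(j12000) = 90.00°
∠(j12000 + 900) = arctan(12000/900) = 85.71°
∠G(j12000) = 90.00° − 85.71° = 4.29°

|G| = 28.4 dB, ∠G = 4.3°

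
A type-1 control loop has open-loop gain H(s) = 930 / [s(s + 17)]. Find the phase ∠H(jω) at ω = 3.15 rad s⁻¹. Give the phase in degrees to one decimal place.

-100.5°

∠(j3.15 + 17) = arctan(3.15/17) = 10.50°
∠(j3.15) = 90.00°
∠H(j3.15) = − (10.50° + 90.00°) = -100.50°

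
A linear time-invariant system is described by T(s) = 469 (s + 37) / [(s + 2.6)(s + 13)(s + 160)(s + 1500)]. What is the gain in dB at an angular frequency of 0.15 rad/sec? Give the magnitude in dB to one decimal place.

-53.4 dB

|j0.15 + 37| = √(0.15² + 37²) = 37
|j0.15 + 2.6| = √(0.15² + 2.6²) = 2.604
|j0.15 + 13| = √(0.15² + 13²) = 13
|j0.15 + 160| = √(0.15² + 160²) = 160
|j0.15 + 1500| = √(0.15² + 1500²) = 1500
|T(j0.15)| = 469 × 37 / (2.604 × 13 × 160 × 1500) = 0.0021355
20 log₁₀(0.0021355) = -53.41 dB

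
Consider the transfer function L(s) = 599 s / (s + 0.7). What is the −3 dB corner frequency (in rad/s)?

For a single-pole high-pass, the −3 dB point is at the pole: ω = 0.7 rad/s.

0.7 rad/s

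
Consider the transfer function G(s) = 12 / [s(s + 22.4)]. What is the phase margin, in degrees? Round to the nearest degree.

89°

Gain crossover: |G(jω)| = 1 at ω ≈ 0.536 rad/sec.
∠G(j0.536) = −90° − arctan(0.536/22.4) ≈ -91.37°
PM = 180° + (-91.37°) = 88.63°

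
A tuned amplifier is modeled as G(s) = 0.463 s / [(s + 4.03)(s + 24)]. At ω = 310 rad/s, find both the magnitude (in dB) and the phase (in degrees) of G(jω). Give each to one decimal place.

|j310| = 310
|j310 + 4.03| = √(310² + 4.03²) = 310
|j310 + 24| = √(310² + 24²) = 310.9
|G(j310)| = 0.463 × 310 / (310 × 310.9) = 0.001489
20 log₁₀(0.001489) = -56.54 dB
∠(j310) = 90.00°
∠(j310 + 4.03) = arctan(310/4.03) = 89.26°
∠(j310 + 24) = arctan(310/24) = 85.57°
∠G(j310) = 90.00° − (89.26° + 85.57°) = -84.83°

|G| = -56.5 dB, ∠G = -84.8°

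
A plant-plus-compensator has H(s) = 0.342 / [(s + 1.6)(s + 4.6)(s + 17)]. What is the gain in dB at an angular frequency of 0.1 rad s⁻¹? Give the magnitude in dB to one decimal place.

-51.3 dB

|j0.1 + 1.6| = √(0.1² + 1.6²) = 1.603
|j0.1 + 4.6| = √(0.1² + 4.6²) = 4.601
|j0.1 + 17| = √(0.1² + 17²) = 17
|H(j0.1)| = 0.342 / (1.603 × 4.601 × 17) = 0.0027274
20 log₁₀(0.0027274) = -51.29 dB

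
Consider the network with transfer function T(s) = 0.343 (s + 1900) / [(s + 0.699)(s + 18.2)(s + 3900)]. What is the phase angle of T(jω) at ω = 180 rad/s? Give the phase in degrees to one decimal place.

-171.2°

∠(j180 + 1900) = arctan(180/1900) = 5.41°
∠(j180 + 0.699) = arctan(180/0.699) = 89.78°
∠(j180 + 18.2) = arctan(180/18.2) = 84.23°
∠(j180 + 3900) = arctan(180/3900) = 2.64°
∠T(j180) = 5.41° − (89.78° + 84.23° + 2.64°) = -171.23°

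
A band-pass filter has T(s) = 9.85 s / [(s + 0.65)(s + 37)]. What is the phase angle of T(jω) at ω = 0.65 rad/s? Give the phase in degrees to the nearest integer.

44°

∠(j0.65) = 90.00°
∠(j0.65 + 0.65) = arctan(0.65/0.65) = 45.00°
∠(j0.65 + 37) = arctan(0.65/37) = 1.01°
∠T(j0.65) = 90.00° − (45.00° + 1.01°) = 43.99°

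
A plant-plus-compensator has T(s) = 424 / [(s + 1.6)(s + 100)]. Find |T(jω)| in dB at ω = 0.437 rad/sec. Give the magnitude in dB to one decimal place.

8.2 dB

|j0.437 + 1.6| = √(0.437² + 1.6²) = 1.659
|j0.437 + 100| = √(0.437² + 100²) = 100
|T(j0.437)| = 424 / (1.659 × 100) = 2.5563
20 log₁₀(2.5563) = 8.15 dB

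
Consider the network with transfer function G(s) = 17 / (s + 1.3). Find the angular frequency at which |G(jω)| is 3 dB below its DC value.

1.3 rad/s

For a single-pole low-pass, the −3 dB point is at the pole: ω = 1.3 rad/s.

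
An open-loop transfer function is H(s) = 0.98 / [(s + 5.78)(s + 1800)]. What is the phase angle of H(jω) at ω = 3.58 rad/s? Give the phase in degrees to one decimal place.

∠(j3.58 + 5.78) = arctan(3.58/5.78) = 31.77°
∠(j3.58 + 1800) = arctan(3.58/1800) = 0.11°
∠H(j3.58) = − (31.77° + 0.11°) = -31.89°

-31.9°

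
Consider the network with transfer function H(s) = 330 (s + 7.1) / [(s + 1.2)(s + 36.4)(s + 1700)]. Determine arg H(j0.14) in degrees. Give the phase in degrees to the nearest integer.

∠(j0.14 + 7.1) = arctan(0.14/7.1) = 1.13°
∠(j0.14 + 1.2) = arctan(0.14/1.2) = 6.65°
∠(j0.14 + 36.4) = arctan(0.14/36.4) = 0.22°
∠(j0.14 + 1700) = arctan(0.14/1700) = 0.00°
∠H(j0.14) = 1.13° − (6.65° + 0.22° + 0.00°) = -5.75°

-6°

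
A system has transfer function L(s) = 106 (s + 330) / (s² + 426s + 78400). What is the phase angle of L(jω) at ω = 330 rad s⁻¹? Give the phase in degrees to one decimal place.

∠(j330 + 330) = arctan(330/330) = 45.00°
∠[(j330)² + 426(j330) + 78400] = ∠[-30500 + j1.4058e+05] = 102.24°
∠L(j330) = 45.00° − 102.24° = -57.24°

-57.2°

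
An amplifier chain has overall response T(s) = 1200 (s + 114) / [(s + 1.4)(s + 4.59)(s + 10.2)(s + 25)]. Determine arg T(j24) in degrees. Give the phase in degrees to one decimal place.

-264.8°

∠(j24 + 114) = arctan(24/114) = 11.89°
∠(j24 + 1.4) = arctan(24/1.4) = 86.66°
∠(j24 + 4.59) = arctan(24/4.59) = 79.17°
∠(j24 + 10.2) = arctan(24/10.2) = 66.97°
∠(j24 + 25) = arctan(24/25) = 43.83°
∠T(j24) = 11.89° − (86.66° + 79.17° + 66.97° + 43.83°) = -264.75°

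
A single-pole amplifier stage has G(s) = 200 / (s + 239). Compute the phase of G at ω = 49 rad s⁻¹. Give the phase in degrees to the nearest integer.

∠(j49 + 239) = arctan(49/239) = 11.59°
∠G(j49) = −11.59° = -11.59°

-12°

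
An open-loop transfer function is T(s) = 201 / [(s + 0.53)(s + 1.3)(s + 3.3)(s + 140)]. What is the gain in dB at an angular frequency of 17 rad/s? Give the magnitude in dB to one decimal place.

|j17 + 0.53| = √(17² + 0.53²) = 17.01
|j17 + 1.3| = √(17² + 1.3²) = 17.05
|j17 + 3.3| = √(17² + 3.3²) = 17.32
|j17 + 140| = √(17² + 140²) = 141
|T(j17)| = 201 / (17.01 × 17.05 × 17.32 × 141) = 0.00028381
20 log₁₀(0.00028381) = -70.94 dB

-70.9 dB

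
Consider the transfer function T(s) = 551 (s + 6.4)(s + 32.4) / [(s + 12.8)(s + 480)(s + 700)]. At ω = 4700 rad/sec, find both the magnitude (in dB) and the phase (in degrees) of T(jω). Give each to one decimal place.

|T| = -18.8 dB, ∠T = -76.0 deg

|j4700 + 6.4| = √(4700² + 6.4²) = 4700
|j4700 + 32.4| = √(4700² + 32.4²) = 4700
|j4700 + 12.8| = √(4700² + 12.8²) = 4700
|j4700 + 480| = √(4700² + 480²) = 4724
|j4700 + 700| = √(4700² + 700²) = 4752
|T(j4700)| = 551 × 4700 × 4700 / (4700 × 4724 × 4752) = 0.11536
20 log₁₀(0.11536) = -18.76 dB
∠(j4700 + 6.4) = arctan(4700/6.4) = 89.92°
∠(j4700 + 32.4) = arctan(4700/32.4) = 89.61°
∠(j4700 + 12.8) = arctan(4700/12.8) = 89.84°
∠(j4700 + 480) = arctan(4700/480) = 84.17°
∠(j4700 + 700) = arctan(4700/700) = 81.53°
∠T(j4700) = 89.92° + 89.61° − (89.84° + 84.17° + 81.53°) = -76.01°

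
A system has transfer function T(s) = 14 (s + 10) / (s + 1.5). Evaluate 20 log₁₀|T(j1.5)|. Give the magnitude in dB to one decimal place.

|j1.5 + 10| = √(1.5² + 10²) = 10.11
|j1.5 + 1.5| = √(1.5² + 1.5²) = 2.121
|T(j1.5)| = 14 × 10.11 / 2.121 = 66.735
20 log₁₀(66.735) = 36.49 dB

36.5 dB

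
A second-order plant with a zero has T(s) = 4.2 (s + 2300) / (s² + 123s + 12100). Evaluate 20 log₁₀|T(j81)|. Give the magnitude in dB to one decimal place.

|j81 + 2300| = √(81² + 2300²) = 2301
|(j81)² + 123(j81) + 12100| = |5539 + j9963| = 1.14e+04
|T(j81)| = 4.2 × 2301 / 1.14e+04 = 0.84795
20 log₁₀(0.84795) = -1.43 dB

-1.4 dB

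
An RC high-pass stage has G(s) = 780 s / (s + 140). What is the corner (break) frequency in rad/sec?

140 rad/sec

The single real pole at s = −140 gives a corner at ω = 140 rad/sec.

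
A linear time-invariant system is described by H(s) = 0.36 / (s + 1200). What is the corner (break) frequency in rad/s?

The single real pole at s = −1200 gives a corner at ω = 1200 rad/s.

1200 rad/s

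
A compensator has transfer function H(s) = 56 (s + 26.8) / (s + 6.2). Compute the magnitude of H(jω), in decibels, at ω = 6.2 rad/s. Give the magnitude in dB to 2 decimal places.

44.89 dB

|j6.2 + 26.8| = √(6.2² + 26.8²) = 27.51
|j6.2 + 6.2| = √(6.2² + 6.2²) = 8.768
|H(j6.2)| = 56 × 27.51 / 8.768 = 175.69
20 log₁₀(175.69) = 44.895 dB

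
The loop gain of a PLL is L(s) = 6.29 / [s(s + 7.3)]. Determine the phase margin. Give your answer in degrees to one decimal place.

Gain crossover: |L(jω)| = 1 at ω ≈ 0.856 rad/s.
∠L(j0.856) = −90° − arctan(0.856/7.3) ≈ -96.69°
PM = 180° + (-96.69°) = 83.31°

83.3°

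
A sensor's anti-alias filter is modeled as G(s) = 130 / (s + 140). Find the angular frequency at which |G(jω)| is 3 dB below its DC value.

140 rad/sec

For a single-pole low-pass, the −3 dB point is at the pole: ω = 140 rad/sec.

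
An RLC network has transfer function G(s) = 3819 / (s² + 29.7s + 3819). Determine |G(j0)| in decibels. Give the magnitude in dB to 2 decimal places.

0.00 dB

G(0) = 3819 / 3819 = 1
20 log₁₀(1) = 0.000 dB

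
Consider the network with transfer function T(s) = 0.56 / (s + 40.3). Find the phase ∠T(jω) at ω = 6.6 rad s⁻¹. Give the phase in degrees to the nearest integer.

-9°

∠(j6.6 + 40.3) = arctan(6.6/40.3) = 9.30°
∠T(j6.6) = −9.30° = -9.30°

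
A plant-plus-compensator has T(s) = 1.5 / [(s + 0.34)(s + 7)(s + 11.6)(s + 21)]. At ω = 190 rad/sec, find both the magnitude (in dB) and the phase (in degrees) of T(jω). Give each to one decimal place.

|j190 + 0.34| = √(190² + 0.34²) = 190
|j190 + 7| = √(190² + 7²) = 190.1
|j190 + 11.6| = √(190² + 11.6²) = 190.4
|j190 + 21| = √(190² + 21²) = 191.2
|T(j190)| = 1.5 / (190 × 190.1 × 190.4 × 191.2) = 1.1411e-09
20 log₁₀(1.1411e-09) = -178.85 dB
∠(j190 + 0.34) = arctan(190/0.34) = 89.90°
∠(j190 + 7) = arctan(190/7) = 87.89°
∠(j190 + 11.6) = arctan(190/11.6) = 86.51°
∠(j190 + 21) = arctan(190/21) = 83.69°
∠T(j190) = − (89.90° + 87.89° + 86.51° + 83.69°) = -347.99°

|T| = -178.9 dB, ∠T = -348.0°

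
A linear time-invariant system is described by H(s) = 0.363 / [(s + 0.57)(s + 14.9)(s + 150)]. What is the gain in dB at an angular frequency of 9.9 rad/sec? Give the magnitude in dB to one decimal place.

|j9.9 + 0.57| = √(9.9² + 0.57²) = 9.916
|j9.9 + 14.9| = √(9.9² + 14.9²) = 17.89
|j9.9 + 150| = √(9.9² + 150²) = 150.3
|H(j9.9)| = 0.363 / (9.916 × 17.89 × 150.3) = 1.3612e-05
20 log₁₀(1.3612e-05) = -97.32 dB

-97.3 dB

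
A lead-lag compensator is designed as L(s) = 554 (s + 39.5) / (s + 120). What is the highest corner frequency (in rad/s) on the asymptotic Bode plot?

Break frequencies occur at each pole and zero magnitude: 39.5 rad/s, 120 rad/s.
The highest is 120 rad/s.

120 rad/s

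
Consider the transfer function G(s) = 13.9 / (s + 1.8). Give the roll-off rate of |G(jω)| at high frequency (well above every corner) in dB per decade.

With 0 zeros and 1 pole, the high-frequency asymptotic slope is 20 × (0 − 1) = -20 dB/decade.

-20 dB/decade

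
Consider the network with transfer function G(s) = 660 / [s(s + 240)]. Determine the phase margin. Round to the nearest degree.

89°

Gain crossover: |G(jω)| = 1 at ω ≈ 2.75 rad/sec.
∠G(j2.75) = −90° − arctan(2.75/240) ≈ -90.66°
PM = 180° + (-90.66°) = 89.34°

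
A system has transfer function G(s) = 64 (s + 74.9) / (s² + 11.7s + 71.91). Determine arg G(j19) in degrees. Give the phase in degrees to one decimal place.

-128.2°

∠(j19 + 74.9) = arctan(19/74.9) = 14.23°
∠[(j19)² + 11.7(j19) + 71.91] = ∠[-289.09 + j222.3] = 142.44°
∠G(j19) = 14.23° − 142.44° = -128.21°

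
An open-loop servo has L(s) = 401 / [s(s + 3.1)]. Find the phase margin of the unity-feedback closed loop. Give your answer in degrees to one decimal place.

Gain crossover: |L(jω)| = 1 at ω ≈ 19.9 rad/sec.
∠L(j19.9) = −90° − arctan(19.9/3.1) ≈ -171.15°
PM = 180° + (-171.15°) = 8.85°

8.9°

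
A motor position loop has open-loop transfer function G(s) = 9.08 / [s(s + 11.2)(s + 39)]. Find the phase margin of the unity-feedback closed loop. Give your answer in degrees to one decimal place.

Gain crossover: |G(jω)| = 1 at ω ≈ 0.0208 rad/s.
∠G(j0.0208) = −90° − arctan(0.0208/11.2) − arctan(0.0208/39) ≈ -90.14°
PM = 180° + (-90.14°) = 89.86°

89.9°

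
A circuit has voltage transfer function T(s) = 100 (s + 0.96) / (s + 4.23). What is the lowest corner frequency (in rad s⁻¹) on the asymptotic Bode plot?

0.96 rad s⁻¹

Break frequencies occur at each pole and zero magnitude: 0.96 rad s⁻¹, 4.23 rad s⁻¹.
The lowest is 0.96 rad s⁻¹.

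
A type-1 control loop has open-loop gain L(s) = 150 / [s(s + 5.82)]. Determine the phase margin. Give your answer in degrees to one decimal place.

Gain crossover: |L(jω)| = 1 at ω ≈ 11.6 rad s⁻¹.
∠L(j11.6) = −90° − arctan(11.6/5.82) ≈ -153.31°
PM = 180° + (-153.31°) = 26.69°

26.7°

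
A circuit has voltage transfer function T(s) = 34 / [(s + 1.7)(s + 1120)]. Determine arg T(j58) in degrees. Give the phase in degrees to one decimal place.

∠(j58 + 1.7) = arctan(58/1.7) = 88.32°
∠(j58 + 1120) = arctan(58/1120) = 2.96°
∠T(j58) = − (88.32° + 2.96°) = -91.29°

-91.3°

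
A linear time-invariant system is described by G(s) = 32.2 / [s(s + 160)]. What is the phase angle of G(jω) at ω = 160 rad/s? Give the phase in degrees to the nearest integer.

-135°

∠(j160 + 160) = arctan(160/160) = 45.00°
∠(j160) = 90.00°
∠G(j160) = − (45.00° + 90.00°) = -135.00°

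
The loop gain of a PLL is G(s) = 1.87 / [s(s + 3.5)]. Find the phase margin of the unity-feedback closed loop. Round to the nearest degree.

Gain crossover: |G(jω)| = 1 at ω ≈ 0.528 rad/s.
∠G(j0.528) = −90° − arctan(0.528/3.5) ≈ -98.58°
PM = 180° + (-98.58°) = 81.42°

81°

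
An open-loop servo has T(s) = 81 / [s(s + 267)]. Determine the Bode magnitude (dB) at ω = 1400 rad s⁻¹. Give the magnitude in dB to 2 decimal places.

|j1400 + 267| = √(1400² + 267²) = 1425
|j1400| = 1400
|T(j1400)| = 81 / (1425 × 1400) = 4.0595e-05
20 log₁₀(4.0595e-05) = -87.831 dB

-87.83 dB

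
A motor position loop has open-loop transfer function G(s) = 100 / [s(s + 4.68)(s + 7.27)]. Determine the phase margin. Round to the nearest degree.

Gain crossover: |G(jω)| = 1 at ω ≈ 2.46 rad s⁻¹.
∠G(j2.46) = −90° − arctan(2.46/4.68) − arctan(2.46/7.27) ≈ -136.48°
PM = 180° + (-136.48°) = 43.52°

44 deg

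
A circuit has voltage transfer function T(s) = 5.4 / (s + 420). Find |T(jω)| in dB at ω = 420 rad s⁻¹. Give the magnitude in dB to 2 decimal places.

|j420 + 420| = √(420² + 420²) = 594
|T(j420)| = 5.4 / 594 = 0.0090914
20 log₁₀(0.0090914) = -40.827 dB

-40.83 dB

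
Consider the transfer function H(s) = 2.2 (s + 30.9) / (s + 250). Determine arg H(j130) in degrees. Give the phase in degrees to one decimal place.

49.2°

∠(j130 + 30.9) = arctan(130/30.9) = 76.63°
∠(j130 + 250) = arctan(130/250) = 27.47°
∠H(j130) = 76.63° − 27.47° = 49.15°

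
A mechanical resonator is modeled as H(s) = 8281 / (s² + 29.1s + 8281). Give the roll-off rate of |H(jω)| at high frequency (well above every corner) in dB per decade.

With 0 zeros and 2 poles, the high-frequency asymptotic slope is 20 × (0 − 2) = -40 dB/decade.

-40 dB/decade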